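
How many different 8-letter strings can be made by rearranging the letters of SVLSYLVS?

1680

The 8 letters of SVLSYLVS have repeats: L appearing twice, S appearing 3 times, and V appearing twice.
So there are 8! / (3!·2!·2!) = 1680 distinguishable arrangements.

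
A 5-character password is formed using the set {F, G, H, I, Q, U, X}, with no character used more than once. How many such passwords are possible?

This is a permutation of 5 out of 7: P(7,5) = 7!/2!.
7 × 6 × 5 × 4 × 3 = 2520.

2520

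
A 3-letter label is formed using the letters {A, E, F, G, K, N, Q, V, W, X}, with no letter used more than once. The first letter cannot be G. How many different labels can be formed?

648

The first letter has 10−1 = 9 choices (anything except G).
The remaining 2 letters are filled from the other 9 symbols without repetition: 9 × 8 = 72.
Total: 9 × 72 = 648.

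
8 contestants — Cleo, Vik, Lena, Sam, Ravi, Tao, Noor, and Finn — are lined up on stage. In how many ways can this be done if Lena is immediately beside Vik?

Glue Lena and Vik into one block (2 internal orders), leaving 7 units to arrange in a row.
That gives 2 × 7! = 2 × 5040 = 10080.

10080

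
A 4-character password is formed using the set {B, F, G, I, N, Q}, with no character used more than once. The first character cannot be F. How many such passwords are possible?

The first character has 6−1 = 5 choices (anything except F).
The remaining 3 characters are filled from the other 5 symbols without repetition: 5 × 4 × 3 = 60.
Total: 5 × 60 = 300.

300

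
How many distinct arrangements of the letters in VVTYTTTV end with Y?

With the last slot taken by Y, it remains to arrange the other 7 letters (VVTTTTV).
Those 7 letters have T appearing 4 times and V appearing 3 times, giving (7)!/(4!·3!) = 35.

35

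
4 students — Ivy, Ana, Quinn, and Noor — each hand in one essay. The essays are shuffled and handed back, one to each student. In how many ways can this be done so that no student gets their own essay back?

9

Count assignments avoiding every fixed point. For any j of the 4 students fixed to their own essay, the other 4−j can be arranged in (4−j)! ways.
By inclusion–exclusion this is Σ_{j=0}^{4} (−1)^j C(4,j)·(4−j)!.
Computing: 24 − 24 + 12 − 4 + 1 = 9.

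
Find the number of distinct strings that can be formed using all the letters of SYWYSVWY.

1680

Letter multiplicities in SYWYSVWY: S×2, V×1, W×2, Y×3.
The number of distinct arrangements is 8!/(3!·2!·2!) = 40320/24 = 1680.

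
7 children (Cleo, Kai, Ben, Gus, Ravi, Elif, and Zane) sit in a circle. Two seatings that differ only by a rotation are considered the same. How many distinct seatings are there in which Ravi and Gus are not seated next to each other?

480

Without the restriction there are (6)! = 720 seatings.
Seatings with Ravi beside Gus: treat them as a block with 2 internal orders, giving 2 × (5)! = 240.
Subtracting, 720 − 240 = 480.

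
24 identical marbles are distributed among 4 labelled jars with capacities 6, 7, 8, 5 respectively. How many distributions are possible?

10

Ignoring the caps, the number of non-negative solutions to x_1+…+x_4 = 24 is C(27,3) = 2925.
Subtract solutions that violate a single cap (substitute x_i' = x_i − (cap_i+1)): x_1 ≥ 7 gives C(20,3) = 1140; x_2 ≥ 8 gives C(19,3) = 969; x_3 ≥ 9 gives C(18,3) = 816; x_4 ≥ 6 gives C(21,3) = 1330. Together 4255.
Add back pairs where two caps are both exceeded: 220 + 165 + 364 + 120 + 286 + 220 = 1375.
Subtract triples: 1 + 20 + 10 + 4 = 35.
By inclusion–exclusion the count is 2925 − 4255 + 1375 − 35 = 10.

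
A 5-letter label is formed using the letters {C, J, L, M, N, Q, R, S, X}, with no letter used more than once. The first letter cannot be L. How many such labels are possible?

13440

The first letter has 9−1 = 8 choices (anything except L).
The remaining 4 letters are filled from the other 8 symbols without repetition: 8 × 7 × 6 × 5 = 1680.
Total: 8 × 1680 = 13440.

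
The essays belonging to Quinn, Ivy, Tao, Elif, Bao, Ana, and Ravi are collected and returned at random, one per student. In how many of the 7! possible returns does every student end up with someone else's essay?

1854

This is the derangement count D_7: permutations of 7 items with no fixed point.
By inclusion–exclusion this is Σ_{j=0}^{7} (−1)^j C(7,j)·(7−j)!.
Computing: 5040 − 5040 + 2520 − 840 + 210 − 42 + 7 − 1 = 1854.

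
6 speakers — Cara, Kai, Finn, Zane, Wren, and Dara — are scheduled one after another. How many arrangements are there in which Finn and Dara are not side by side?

There are 6! = 720 arrangements in all. If Finn and Dara are adjacent, merging them into one block gives 2·(5)! = 240 arrangements.
So 720 − 240 = 480 arrangements keep them apart.

480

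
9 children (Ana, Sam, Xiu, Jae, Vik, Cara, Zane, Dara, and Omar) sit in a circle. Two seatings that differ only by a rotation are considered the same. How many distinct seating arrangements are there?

40320

Fix one person's seat to break rotational symmetry; the remaining 8 people can be arranged in (8)! = 40320 ways.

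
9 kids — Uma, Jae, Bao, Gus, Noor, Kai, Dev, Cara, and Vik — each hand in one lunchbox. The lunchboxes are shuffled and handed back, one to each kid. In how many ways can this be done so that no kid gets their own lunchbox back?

This is the derangement count D_9: permutations of 9 items with no fixed point.
By inclusion–exclusion this is Σ_{j=0}^{9} (−1)^j C(9,j)·(9−j)!.
Computing: 362880 − 362880 + 181440 − 60480 + 15120 − 3024 + 504 − 72 + 9 − 1 = 133496.

133496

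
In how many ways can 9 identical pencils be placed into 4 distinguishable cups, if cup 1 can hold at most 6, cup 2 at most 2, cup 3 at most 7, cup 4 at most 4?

91

Ignoring the caps, the number of non-negative solutions to x_1+…+x_4 = 9 is C(12,3) = 220.
Subtract solutions that violate a single cap (substitute x_i' = x_i − (cap_i+1)): x_1 ≥ 7 gives C(5,3) = 10; x_2 ≥ 3 gives C(9,3) = 84; x_3 ≥ 8 gives C(4,3) = 4; x_4 ≥ 5 gives C(7,3) = 35. Together 133.
Add back pairs where two caps are both exceeded: 0 + 0 + 0 + 0 + 4 + 0 = 4.
By inclusion–exclusion the count is 220 − 133 + 4 = 91.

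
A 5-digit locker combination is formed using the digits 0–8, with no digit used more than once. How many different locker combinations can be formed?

15120

With no repetition, fill the 5 digits in order: 9 choices, then 8, down to 5.
That product is 9 × 8 × 7 × 6 × 5 = 15120.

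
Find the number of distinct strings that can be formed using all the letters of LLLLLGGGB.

504

LLLLLGGGB has 9 letters with G appearing 3 times and L appearing 5 times.
Dividing 9! = 362880 by 5!·3! = 720 for the repeated letters gives 504.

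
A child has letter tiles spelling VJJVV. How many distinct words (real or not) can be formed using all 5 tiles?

10

Letter multiplicities in VJJVV: J×2, V×3.
Dividing 5! = 120 by 3!·2! = 12 for the repeated letters gives 10.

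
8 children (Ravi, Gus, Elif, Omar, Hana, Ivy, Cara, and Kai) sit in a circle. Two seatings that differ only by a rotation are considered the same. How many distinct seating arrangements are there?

5040

Around a circle, 8 distinct people have 8!/8 = (7)! = 5040 rotationally distinct seatings.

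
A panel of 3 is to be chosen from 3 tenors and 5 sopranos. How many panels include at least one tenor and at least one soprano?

45

Total 3-person selections from all 8: C(8,3) = 56.
Selections missing a whole group: no tenors → C(5,3) = 10; no sopranos → C(3,3) = 1.
Both groups omitted at once is impossible, so 56 − 11 = 45.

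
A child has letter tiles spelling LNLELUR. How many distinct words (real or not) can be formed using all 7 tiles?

840

Letter multiplicities in LNLELUR: E×1, L×3, N×1, R×1, U×1.
So there are 7! / (3!) = 840 distinguishable arrangements.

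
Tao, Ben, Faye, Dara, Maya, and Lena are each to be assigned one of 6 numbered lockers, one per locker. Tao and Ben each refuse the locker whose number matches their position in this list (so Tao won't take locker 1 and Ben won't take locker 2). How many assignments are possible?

504

Let Aᵢ (for i ∈ {1, 2}) be the placements that put person i in their forbidden locker. Any j of these fix j positions, leaving (6−j)! ways to fill the rest, and there are C(2,j) ways to pick which j.
By inclusion–exclusion, the number of valid placements is Σ_{j=0}^{2} (−1)^j C(2,j)·(6−j)!.
Computing: 720 − 240 + 24 = 504.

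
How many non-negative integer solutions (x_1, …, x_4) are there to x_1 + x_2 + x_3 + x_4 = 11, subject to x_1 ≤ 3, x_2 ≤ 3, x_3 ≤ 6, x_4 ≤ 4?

Without the upper bounds there are C(14,3) = 364 ways to split 11 among 4 variables.
Subtract solutions that violate a single cap (substitute x_i' = x_i − (cap_i+1)): x_1 ≥ 4 gives C(10,3) = 120; x_2 ≥ 4 gives C(10,3) = 120; x_3 ≥ 7 gives C(7,3) = 35; x_4 ≥ 5 gives C(9,3) = 84. Together 359.
Add back pairs where two caps are both exceeded: 20 + 1 + 10 + 1 + 10 + 0 = 42.
By inclusion–exclusion the count is 364 − 359 + 42 = 47.

47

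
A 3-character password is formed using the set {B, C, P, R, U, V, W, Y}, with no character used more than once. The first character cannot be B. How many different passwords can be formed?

The first character has 8−1 = 7 choices (anything except B).
The remaining 2 characters are filled from the other 7 symbols without repetition: 7 × 6 = 42.
Total: 7 × 42 = 294.

294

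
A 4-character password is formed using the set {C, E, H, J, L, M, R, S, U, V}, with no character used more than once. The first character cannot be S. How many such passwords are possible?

The first character has 10−1 = 9 choices (anything except S).
The remaining 3 characters are filled from the other 9 symbols without repetition: 9 × 8 × 7 = 504.
Total: 9 × 504 = 4536.

4536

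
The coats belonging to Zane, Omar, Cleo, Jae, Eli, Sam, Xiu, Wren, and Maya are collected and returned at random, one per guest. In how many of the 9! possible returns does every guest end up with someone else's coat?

133496

This is the derangement count D_9: permutations of 9 items with no fixed point.
By inclusion–exclusion this is Σ_{j=0}^{9} (−1)^j C(9,j)·(9−j)!.
Computing: 362880 − 362880 + 181440 − 60480 + 15120 − 3024 + 504 − 72 + 9 − 1 = 133496.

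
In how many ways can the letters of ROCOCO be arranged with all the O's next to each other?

Treat the 3 copies of O as a single block. The multiset to arrange is then {OOO, C, C, R}, 4 items in all.
That gives (4)!/(2!) = 12 arrangements.

12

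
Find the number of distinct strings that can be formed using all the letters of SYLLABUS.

The 8 letters of SYLLABUS have repeats: L appearing twice and S appearing twice.
The number of distinct arrangements is 8!/(2!·2!) = 40320/4 = 10080.

10080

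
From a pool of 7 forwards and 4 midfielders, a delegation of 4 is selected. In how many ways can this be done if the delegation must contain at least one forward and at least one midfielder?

294

Total 4-person selections from all 11: C(11,4) = 330.
Selections missing a whole group: no forwards → C(4,4) = 1; no midfielders → C(7,4) = 35.
Both groups omitted at once is impossible, so 330 − 36 = 294.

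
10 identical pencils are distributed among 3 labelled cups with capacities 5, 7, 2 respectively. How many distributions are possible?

By stars and bars, unrestricted non-negative solutions to x_1+…+x_3 = 10 number C(10+2,2) = 66.
Subtract solutions that violate a single cap (substitute x_i' = x_i − (cap_i+1)): x_1 ≥ 6 gives C(6,2) = 15; x_2 ≥ 8 gives C(4,2) = 6; x_3 ≥ 3 gives C(9,2) = 36. Together 57.
Add back pairs where two caps are both exceeded: 0 + 3 + 0 = 3.
By inclusion–exclusion the count is 66 − 57 + 3 = 12.

12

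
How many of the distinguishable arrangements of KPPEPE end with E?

With the last slot taken by E, it remains to arrange the other 5 letters (KPPPE).
Those 5 letters have P appearing 3 times, giving (5)!/(3!) = 20.

20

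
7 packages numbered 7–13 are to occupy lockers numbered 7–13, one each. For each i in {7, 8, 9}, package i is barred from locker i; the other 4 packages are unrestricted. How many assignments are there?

Let Aᵢ (for i ∈ {7, 8, 9}) be the placements that put package i in its forbidden locker. Any j of these fix j positions, leaving (7−j)! ways to fill the rest, and there are C(3,j) ways to pick which j.
By inclusion–exclusion, the number of valid placements is Σ_{j=0}^{3} (−1)^j C(3,j)·(7−j)!.
Computing: 5040 − 2160 + 360 − 24 = 3216.

3216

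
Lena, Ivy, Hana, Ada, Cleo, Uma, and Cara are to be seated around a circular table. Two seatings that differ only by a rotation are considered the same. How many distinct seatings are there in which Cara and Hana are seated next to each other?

Glue Cara and Hana into a block (2 internal orders). Seating 6 units around a circle gives (5)! arrangements.
So 2 × (5)! = 2 × 120 = 240.

240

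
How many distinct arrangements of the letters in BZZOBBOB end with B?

Fix B in the last position and arrange the remaining 7 letters.
Those 7 letters have B appearing 3 times, O appearing twice, and Z appearing twice, giving (7)!/(3!·2!·2!) = 210.

210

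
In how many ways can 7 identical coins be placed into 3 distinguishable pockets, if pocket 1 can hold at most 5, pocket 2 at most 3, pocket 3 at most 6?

22

Without the upper bounds there are C(9,2) = 36 ways to split 7 among 3 pockets.
Subtract solutions that violate a single cap (substitute x_i' = x_i − (cap_i+1)): x_1 ≥ 6 gives C(3,2) = 3; x_2 ≥ 4 gives C(5,2) = 10; x_3 ≥ 7 gives C(2,2) = 1. Together 14.
No two caps can be exceeded simultaneously, so the pair terms are all 0.
By inclusion–exclusion the count is 36 − 14 + 0 = 22.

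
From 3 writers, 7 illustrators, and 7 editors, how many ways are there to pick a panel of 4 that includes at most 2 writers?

2366

Split by how many writers are chosen (0 through 2).
Sum: C(3,0)·C(14,4) + C(3,1)·C(14,3) + C(3,2)·C(14,2) = 1001 + 1092 + 273 = 2366.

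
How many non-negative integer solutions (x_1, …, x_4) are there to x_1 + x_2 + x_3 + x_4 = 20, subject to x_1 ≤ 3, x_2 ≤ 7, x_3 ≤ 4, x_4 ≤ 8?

Without the upper bounds there are C(23,3) = 1771 ways to split 20 among 4 variables.
Subtract solutions that violate a single cap (substitute x_i' = x_i − (cap_i+1)): x_1 ≥ 4 gives C(19,3) = 969; x_2 ≥ 8 gives C(15,3) = 455; x_3 ≥ 5 gives C(18,3) = 816; x_4 ≥ 9 gives C(14,3) = 364. Together 2604.
Add back pairs where two caps are both exceeded: 165 + 364 + 120 + 120 + 20 + 84 = 873.
Subtract triples: 20 + 0 + 10 + 0 = 30.
By inclusion–exclusion the count is 1771 − 2604 + 873 − 30 = 10.

10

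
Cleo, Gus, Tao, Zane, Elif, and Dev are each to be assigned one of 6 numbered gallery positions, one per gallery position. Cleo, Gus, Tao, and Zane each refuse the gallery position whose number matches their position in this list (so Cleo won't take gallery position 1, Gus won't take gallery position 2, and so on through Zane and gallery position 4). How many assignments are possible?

Let Aᵢ (for 1 ≤ i ≤ 4) be the placements that put person i in their forbidden gallery position. Any j of these fix j positions, leaving (6−j)! ways to fill the rest, and there are C(4,j) ways to pick which j.
By inclusion–exclusion, the number of valid placements is Σ_{j=0}^{4} (−1)^j C(4,j)·(6−j)!.
Computing: 720 − 480 + 144 − 24 + 2 = 362.

362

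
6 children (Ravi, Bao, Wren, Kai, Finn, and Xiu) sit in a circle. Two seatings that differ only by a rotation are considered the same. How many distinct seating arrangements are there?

Seat Ravi anywhere (absorbing the rotational symmetry), then permute the other 5: (5)! = 120.

120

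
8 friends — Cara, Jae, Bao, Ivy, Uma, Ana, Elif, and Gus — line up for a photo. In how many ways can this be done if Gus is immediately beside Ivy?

Place the 6 others and the Gus-Ivy pair as 7 objects in a line; the pair has 2 internal arrangements.
So the count is 2·(7)! = 10080.

10080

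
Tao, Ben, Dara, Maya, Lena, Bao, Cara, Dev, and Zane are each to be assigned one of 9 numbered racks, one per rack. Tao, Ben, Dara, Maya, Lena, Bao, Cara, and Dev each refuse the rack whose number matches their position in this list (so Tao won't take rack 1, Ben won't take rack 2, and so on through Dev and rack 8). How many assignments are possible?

Let Aᵢ (for 1 ≤ i ≤ 8) be the placements that put person i in their forbidden rack. Any j of these fix j positions, leaving (9−j)! ways to fill the rest, and there are C(8,j) ways to pick which j.
By inclusion–exclusion, the number of valid placements is Σ_{j=0}^{8} (−1)^j C(8,j)·(9−j)!.
Computing: 362880 − 322560 + 141120 − 40320 + 8400 − 1344 + 168 − 16 + 1 = 148329.

148329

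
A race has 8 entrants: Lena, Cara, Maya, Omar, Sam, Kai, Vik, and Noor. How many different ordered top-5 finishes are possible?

6720

This is an ordered selection of 5 from 8: P(8,5).
That gives 8 × 7 × 6 × 5 × 4 = 6720.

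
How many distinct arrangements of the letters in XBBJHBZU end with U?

840

Fix U in the last position and arrange the remaining 7 letters.
Those 7 letters have B appearing 3 times, giving (7)!/(3!) = 840.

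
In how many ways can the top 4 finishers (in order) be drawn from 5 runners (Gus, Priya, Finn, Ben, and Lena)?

There are 5 choices for 1st place, 4 for 2nd, and so on down to 2 for position 4.
That gives 5 × 4 × 3 × 2 = 120.

120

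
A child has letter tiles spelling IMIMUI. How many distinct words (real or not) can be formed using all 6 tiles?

Letter multiplicities in IMIMUI: I×3, M×2, U×1.
Dividing 6! = 720 by 3!·2! = 12 for the repeated letters gives 60.

60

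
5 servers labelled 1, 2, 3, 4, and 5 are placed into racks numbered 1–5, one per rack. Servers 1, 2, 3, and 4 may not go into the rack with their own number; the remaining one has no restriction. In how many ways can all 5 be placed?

53

Let Aᵢ (for 1 ≤ i ≤ 4) be the placements that put server i in its forbidden rack. Any j of these fix j positions, leaving (5−j)! ways to fill the rest, and there are C(4,j) ways to pick which j.
By inclusion–exclusion, the number of valid placements is Σ_{j=0}^{4} (−1)^j C(4,j)·(5−j)!.
Computing: 120 − 96 + 36 − 8 + 1 = 53.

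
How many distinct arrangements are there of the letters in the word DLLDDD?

DLLDDD has 6 letters with D appearing 4 times and L appearing twice.
So there are 6! / (4!·2!) = 15 distinguishable arrangements.

15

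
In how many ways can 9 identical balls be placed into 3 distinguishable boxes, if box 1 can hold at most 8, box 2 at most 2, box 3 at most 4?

14

Without the upper bounds there are C(11,2) = 55 ways to split 9 among 3 boxes.
Subtract solutions that violate a single cap (substitute x_i' = x_i − (cap_i+1)): x_1 ≥ 9 gives C(2,2) = 1; x_2 ≥ 3 gives C(8,2) = 28; x_3 ≥ 5 gives C(6,2) = 15. Together 44.
Add back pairs where two caps are both exceeded: 0 + 0 + 3 = 3.
By inclusion–exclusion the count is 55 − 44 + 3 = 14.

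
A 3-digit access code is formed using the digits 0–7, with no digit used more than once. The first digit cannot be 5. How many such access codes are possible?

294

The first digit has 8−1 = 7 choices (anything except 5).
The remaining 2 digits are filled from the other 7 symbols without repetition: 7 × 6 = 42.
Total: 7 × 42 = 294.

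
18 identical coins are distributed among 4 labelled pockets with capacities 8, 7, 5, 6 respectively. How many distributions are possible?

By stars and bars, unrestricted non-negative solutions to x_1+…+x_4 = 18 number C(18+3,3) = 1330.
Subtract solutions that violate a single cap (substitute x_i' = x_i − (cap_i+1)): x_1 ≥ 9 gives C(12,3) = 220; x_2 ≥ 8 gives C(13,3) = 286; x_3 ≥ 6 gives C(15,3) = 455; x_4 ≥ 7 gives C(14,3) = 364. Together 1325.
Add back pairs where two caps are both exceeded: 4 + 20 + 10 + 35 + 20 + 56 = 145.
By inclusion–exclusion the count is 1330 − 1325 + 145 = 150.

150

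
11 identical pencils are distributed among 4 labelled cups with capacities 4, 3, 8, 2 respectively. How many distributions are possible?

Ignoring the caps, the number of non-negative solutions to x_1+…+x_4 = 11 is C(14,3) = 364.
Subtract solutions that violate a single cap (substitute x_i' = x_i − (cap_i+1)): x_1 ≥ 5 gives C(9,3) = 84; x_2 ≥ 4 gives C(10,3) = 120; x_3 ≥ 9 gives C(5,3) = 10; x_4 ≥ 3 gives C(11,3) = 165. Together 379.
Add back pairs where two caps are both exceeded: 10 + 0 + 20 + 0 + 35 + 0 = 65.
By inclusion–exclusion the count is 364 − 379 + 65 = 50.

50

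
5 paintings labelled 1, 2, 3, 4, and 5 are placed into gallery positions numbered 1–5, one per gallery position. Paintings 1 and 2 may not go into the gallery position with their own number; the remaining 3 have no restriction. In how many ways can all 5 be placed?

Let Aᵢ (for i ∈ {1, 2}) be the placements that put painting i in its forbidden gallery position. Any j of these fix j positions, leaving (5−j)! ways to fill the rest, and there are C(2,j) ways to pick which j.
By inclusion–exclusion, the number of valid placements is Σ_{j=0}^{2} (−1)^j C(2,j)·(5−j)!.
Computing: 120 − 48 + 6 = 78.

78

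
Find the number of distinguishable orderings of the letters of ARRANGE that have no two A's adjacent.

There are 7!/(2!·2!) = 1260 arrangements of ARRANGE in total.
If the two A's are adjacent, glue them into one block, leaving 6 items to arrange: (6)!/(2!) = 360 ways.
Subtracting, 1260 − 360 = 900 arrangements keep the A's apart.

900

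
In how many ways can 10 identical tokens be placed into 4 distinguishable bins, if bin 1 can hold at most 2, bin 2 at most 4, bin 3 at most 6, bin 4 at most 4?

56

Ignoring the caps, the number of non-negative solutions to x_1+…+x_4 = 10 is C(13,3) = 286.
Subtract solutions that violate a single cap (substitute x_i' = x_i − (cap_i+1)): x_1 ≥ 3 gives C(10,3) = 120; x_2 ≥ 5 gives C(8,3) = 56; x_3 ≥ 7 gives C(6,3) = 20; x_4 ≥ 5 gives C(8,3) = 56. Together 252.
Add back pairs where two caps are both exceeded: 10 + 1 + 10 + 0 + 1 + 0 = 22.
By inclusion–exclusion the count is 286 − 252 + 22 = 56.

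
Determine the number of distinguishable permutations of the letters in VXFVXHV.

420

VXFVXHV has 7 letters with V appearing 3 times and X appearing twice.
So there are 7! / (3!·2!) = 420 distinguishable arrangements.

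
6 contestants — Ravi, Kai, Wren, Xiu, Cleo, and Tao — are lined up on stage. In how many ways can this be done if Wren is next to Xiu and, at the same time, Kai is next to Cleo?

96

Treat {Wren,Xiu} as one block (2 orders) and {Kai,Cleo} as another (2 orders).
That leaves 4 units to arrange: 2 × 2 × 4! = 4 × 24 = 96.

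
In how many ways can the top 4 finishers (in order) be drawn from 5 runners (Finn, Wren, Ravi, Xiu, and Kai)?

120

This is an ordered selection of 4 from 5: P(5,4).
That gives 5 × 4 × 3 × 2 = 120.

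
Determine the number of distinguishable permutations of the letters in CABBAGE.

CABBAGE has 7 letters with A appearing twice and B appearing twice.
So there are 7! / (2!·2!) = 1260 distinguishable arrangements.

1260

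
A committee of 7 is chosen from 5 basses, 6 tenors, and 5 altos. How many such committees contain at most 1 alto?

2640

Split by how many altos are chosen (0 through 1).
Sum: C(5,0)·C(11,7) + C(5,1)·C(11,6) = 330 + 2310 = 2640.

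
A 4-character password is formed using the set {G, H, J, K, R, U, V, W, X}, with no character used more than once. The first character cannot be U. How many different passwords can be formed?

2688

The first character has 9−1 = 8 choices (anything except U).
The remaining 3 characters are filled from the other 8 symbols without repetition: 8 × 7 × 6 = 336.
Total: 8 × 336 = 2688.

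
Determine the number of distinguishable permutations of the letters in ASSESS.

30

ASSESS has 6 letters with S appearing 4 times.
The number of distinct arrangements is 6!/(4!) = 720/24 = 30.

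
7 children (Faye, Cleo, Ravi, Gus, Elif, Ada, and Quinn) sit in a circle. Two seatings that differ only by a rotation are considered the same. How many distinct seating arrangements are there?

720

Around a circle, 7 distinct people have 7!/7 = (6)! = 720 rotationally distinct seatings.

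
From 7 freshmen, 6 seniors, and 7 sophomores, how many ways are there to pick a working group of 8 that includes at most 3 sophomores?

Split by how many sophomores are chosen (0 through 3).
Sum: C(7,0)·C(13,8) + C(7,1)·C(13,7) + C(7,2)·C(13,6) + C(7,3)·C(13,5) = 1287 + 12012 + 36036 + 45045 = 94380.

94380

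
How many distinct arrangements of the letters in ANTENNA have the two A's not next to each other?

300

There are 7!/(3!·2!) = 420 arrangements of ANTENNA in total.
Arrangements with the A's together: treat AA as one letter, giving (6)!/(3!) = 120.
Hence 420 − 120 = 300.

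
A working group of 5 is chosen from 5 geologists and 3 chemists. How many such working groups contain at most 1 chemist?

16

Split by how many chemists are chosen (0 through 1).
Sum: C(3,0)·C(5,5) + C(3,1)·C(5,4) = 1 + 15 = 16.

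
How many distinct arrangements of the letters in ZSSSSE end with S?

With the last slot taken by S, it remains to arrange the other 5 letters (ZSSSE).
Those 5 letters have S appearing 3 times, giving (5)!/(3!) = 20.

20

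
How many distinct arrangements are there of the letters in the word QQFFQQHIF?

QQFFQQHIF has 9 letters with F appearing 3 times and Q appearing 4 times.
So there are 9! / (4!·3!) = 2520 distinguishable arrangements.

2520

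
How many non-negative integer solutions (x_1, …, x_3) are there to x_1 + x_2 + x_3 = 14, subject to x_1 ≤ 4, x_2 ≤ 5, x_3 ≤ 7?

Ignoring the caps, the number of non-negative solutions to x_1+…+x_3 = 14 is C(16,2) = 120.
Subtract solutions that violate a single cap (substitute x_i' = x_i − (cap_i+1)): x_1 ≥ 5 gives C(11,2) = 55; x_2 ≥ 6 gives C(10,2) = 45; x_3 ≥ 8 gives C(8,2) = 28. Together 128.
Add back pairs where two caps are both exceeded: 10 + 3 + 1 = 14.
By inclusion–exclusion the count is 120 − 128 + 14 = 6.

6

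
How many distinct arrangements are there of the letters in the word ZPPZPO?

Letter multiplicities in ZPPZPO: O×1, P×3, Z×2.
So there are 6! / (3!·2!) = 60 distinguishable arrangements.

60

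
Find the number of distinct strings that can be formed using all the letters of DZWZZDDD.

280

Letter multiplicities in DZWZZDDD: D×4, W×1, Z×3.
Dividing 8! = 40320 by 4!·3! = 144 for the repeated letters gives 280.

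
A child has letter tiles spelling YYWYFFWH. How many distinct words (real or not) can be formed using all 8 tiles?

Letter multiplicities in YYWYFFWH: F×2, H×1, W×2, Y×3.
The number of distinct arrangements is 8!/(3!·2!·2!) = 40320/24 = 1680.

1680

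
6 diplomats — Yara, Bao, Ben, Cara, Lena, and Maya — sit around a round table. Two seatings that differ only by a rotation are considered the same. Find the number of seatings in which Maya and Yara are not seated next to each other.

72

Without the restriction there are (5)! = 120 seatings.
Seatings with Maya beside Yara: treat them as a block with 2 internal orders, giving 2 × (4)! = 48.
Subtracting, 120 − 48 = 72.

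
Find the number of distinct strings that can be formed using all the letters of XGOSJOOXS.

XGOSJOOXS has 9 letters with O appearing 3 times, S appearing twice, and X appearing twice.
Dividing 9! = 362880 by 3!·2!·2! = 24 for the repeated letters gives 15120.

15120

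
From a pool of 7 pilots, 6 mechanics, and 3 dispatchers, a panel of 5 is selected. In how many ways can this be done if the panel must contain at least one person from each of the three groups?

2730

Unrestricted: C(16,5) = 4368 ways to pick any 5 of the 16.
Subtract selections that omit an entire group: no pilots → C(9,5) = 126; no mechanics → C(10,5) = 252; no dispatchers → C(13,5) = 1287.
Add back selections omitting two groups (i.e. drawn from a single group): C(7,5) + C(6,5) + C(3,5) = 27.
By inclusion–exclusion: 4368 − 1665 + 27 = 2730.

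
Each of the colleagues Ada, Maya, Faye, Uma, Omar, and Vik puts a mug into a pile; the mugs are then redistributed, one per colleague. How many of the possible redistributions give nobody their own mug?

265

Count assignments avoiding every fixed point. For any j of the 6 colleagues fixed to their own mug, the other 6−j can be arranged in (6−j)! ways.
By inclusion–exclusion this is Σ_{j=0}^{6} (−1)^j C(6,j)·(6−j)!.
Computing: 720 − 720 + 360 − 120 + 30 − 6 + 1 = 265.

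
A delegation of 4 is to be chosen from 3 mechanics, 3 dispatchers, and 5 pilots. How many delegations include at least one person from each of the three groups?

Unrestricted: C(11,4) = 330 ways to pick any 4 of the 11.
Subtract selections that omit an entire group: no mechanics → C(8,4) = 70; no dispatchers → C(8,4) = 70; no pilots → C(6,4) = 15.
Add back selections omitting two groups (i.e. drawn from a single group): C(3,4) + C(3,4) + C(5,4) = 5.
By inclusion–exclusion: 330 − 155 + 5 = 180.

180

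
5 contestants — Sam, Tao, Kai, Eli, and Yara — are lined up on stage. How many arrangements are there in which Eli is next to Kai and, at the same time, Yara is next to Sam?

24

Treat {Eli,Kai} as one block (2 orders) and {Yara,Sam} as another (2 orders).
That leaves 3 units to arrange: 2 × 2 × 3! = 4 × 6 = 24.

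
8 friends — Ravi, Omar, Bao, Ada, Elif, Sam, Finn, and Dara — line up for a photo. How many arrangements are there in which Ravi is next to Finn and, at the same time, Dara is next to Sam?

Treat {Ravi,Finn} as one block (2 orders) and {Dara,Sam} as another (2 orders).
That leaves 6 units to arrange: 2 × 2 × 6! = 4 × 720 = 2880.

2880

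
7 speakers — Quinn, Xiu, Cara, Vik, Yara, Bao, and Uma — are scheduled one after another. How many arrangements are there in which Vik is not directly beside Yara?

Of the 7! = 5040 arrangements, those with Vik and Yara adjacent number 2 × 6! = 1440 (treat the pair as a block with 2 internal orders).
Complementary counting: 5040 − 1440 = 3600.

3600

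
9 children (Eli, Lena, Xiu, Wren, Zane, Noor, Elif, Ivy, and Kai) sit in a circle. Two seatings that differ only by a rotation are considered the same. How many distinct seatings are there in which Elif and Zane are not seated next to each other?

All circular seatings of 9 people number (8)! = 40320.
Those with Elif next to Zane: fuse the pair into one unit and seat 8 units around a circle — 2·(7)! = 10080.
Subtracting, 40320 − 10080 = 30240.

30240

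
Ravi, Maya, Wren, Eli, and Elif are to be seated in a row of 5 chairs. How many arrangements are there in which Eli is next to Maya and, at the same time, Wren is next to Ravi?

24

Treat {Eli,Maya} as one block (2 orders) and {Wren,Ravi} as another (2 orders).
That leaves 3 units to arrange: 2 × 2 × 3! = 4 × 6 = 24.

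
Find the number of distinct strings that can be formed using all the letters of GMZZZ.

20

Letter multiplicities in GMZZZ: G×1, M×1, Z×3.
So there are 5! / (3!) = 20 distinguishable arrangements.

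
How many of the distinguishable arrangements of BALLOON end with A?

With the last slot taken by A, it remains to arrange the other 6 letters (BLLOON).
Those 6 letters have L appearing twice and O appearing twice, giving (6)!/(2!·2!) = 180.

180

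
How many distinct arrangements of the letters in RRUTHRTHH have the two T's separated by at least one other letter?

3920

There are 9!/(3!·3!·2!) = 5040 arrangements of RRUTHRTHH in total.
Arrangements with the T's together: treat TT as one letter, giving (8)!/(3!·3!) = 1120.
Subtracting, 5040 − 1120 = 3920 arrangements keep the T's apart.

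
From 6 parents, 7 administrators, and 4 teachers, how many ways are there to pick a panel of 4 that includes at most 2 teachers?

Split by how many teachers are chosen (0 through 2).
Sum: C(4,0)·C(13,4) + C(4,1)·C(13,3) + C(4,2)·C(13,2) = 715 + 1144 + 468 = 2327.

2327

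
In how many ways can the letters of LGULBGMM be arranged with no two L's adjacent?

3780

There are 8!/(2!·2!·2!) = 5040 arrangements of LGULBGMM in total.
If the two L's are adjacent, glue them into one block, leaving 7 items to arrange: (7)!/(2!·2!) = 1260 ways.
Hence 5040 − 1260 = 3780.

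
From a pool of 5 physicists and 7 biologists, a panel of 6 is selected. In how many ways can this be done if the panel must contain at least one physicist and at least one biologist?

917

Total 6-person selections from all 12: C(12,6) = 924.
Subtract selections that omit an entire group: no physicists → C(7,6) = 7; no biologists → C(5,6) = 0.
Both groups omitted at once is impossible, so 924 − 7 = 917.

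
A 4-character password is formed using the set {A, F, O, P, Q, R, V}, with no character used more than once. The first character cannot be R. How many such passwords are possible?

720

The first character has 7−1 = 6 choices (anything except R).
The remaining 3 characters are filled from the other 6 symbols without repetition: 6 × 5 × 4 = 120.
Total: 6 × 120 = 720.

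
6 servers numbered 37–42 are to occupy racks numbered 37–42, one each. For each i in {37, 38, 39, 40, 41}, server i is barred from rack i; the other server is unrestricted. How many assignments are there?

309

Let Aᵢ (for 37 ≤ i ≤ 41) be the placements that put server i in its forbidden rack. Any j of these fix j positions, leaving (6−j)! ways to fill the rest, and there are C(5,j) ways to pick which j.
By inclusion–exclusion, the number of valid placements is Σ_{j=0}^{5} (−1)^j C(5,j)·(6−j)!.
Computing: 720 − 600 + 240 − 60 + 10 − 1 = 309.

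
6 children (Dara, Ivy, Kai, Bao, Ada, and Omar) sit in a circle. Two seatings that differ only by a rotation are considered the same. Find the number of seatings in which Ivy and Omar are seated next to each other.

Glue Ivy and Omar into a block (2 internal orders). Seating 5 units around a circle gives (4)! arrangements.
So 2 × (4)! = 2 × 24 = 48.

48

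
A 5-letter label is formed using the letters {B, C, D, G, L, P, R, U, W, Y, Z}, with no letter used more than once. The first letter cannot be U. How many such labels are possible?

50400

The first letter has 11−1 = 10 choices (anything except U).
The remaining 4 letters are filled from the other 10 symbols without repetition: 10 × 9 × 8 × 7 = 5040.
Total: 10 × 5040 = 50400.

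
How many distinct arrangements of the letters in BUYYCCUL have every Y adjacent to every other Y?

Treat the 2 copies of Y as a single block. The multiset to arrange is then {YY, B, C, C, L, U, U}, 7 items in all.
That gives (7)!/(2!·2!) = 1260 arrangements.

1260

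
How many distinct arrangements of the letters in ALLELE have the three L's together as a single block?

12

Treat the 3 copies of L as a single block. The multiset to arrange is then {LLL, A, E, E}, 4 items in all.
That gives (4)!/(2!) = 12 arrangements.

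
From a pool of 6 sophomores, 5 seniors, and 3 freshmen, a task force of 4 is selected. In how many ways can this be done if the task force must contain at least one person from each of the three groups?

With no constraint there are C(14,4) = 1001 possible selections.
Selections missing a whole group: no sophomores → C(8,4) = 70; no seniors → C(9,4) = 126; no freshmen → C(11,4) = 330.
Add back selections omitting two groups (i.e. drawn from a single group): C(6,4) + C(5,4) + C(3,4) = 20.
By inclusion–exclusion: 1001 − 526 + 20 = 495.

495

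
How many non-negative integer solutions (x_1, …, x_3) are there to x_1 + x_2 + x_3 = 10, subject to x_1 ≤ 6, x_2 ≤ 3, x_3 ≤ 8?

25

Without the upper bounds there are C(12,2) = 66 ways to split 10 among 3 variables.
Subtract solutions that violate a single cap (substitute x_i' = x_i − (cap_i+1)): x_1 ≥ 7 gives C(5,2) = 10; x_2 ≥ 4 gives C(8,2) = 28; x_3 ≥ 9 gives C(3,2) = 3. Together 41.
No two caps can be exceeded simultaneously, so the pair terms are all 0.
By inclusion–exclusion the count is 66 − 41 + 0 = 25.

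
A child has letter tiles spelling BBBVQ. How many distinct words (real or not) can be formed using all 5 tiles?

Letter multiplicities in BBBVQ: B×3, Q×1, V×1.
The number of distinct arrangements is 5!/(3!) = 120/6 = 20.

20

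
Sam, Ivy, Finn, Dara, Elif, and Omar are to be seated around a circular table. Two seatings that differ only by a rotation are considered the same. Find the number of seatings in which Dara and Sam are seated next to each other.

48

Glue Dara and Sam into a block (2 internal orders). Seating 5 units around a circle gives (4)! arrangements.
So 2 × (4)! = 2 × 24 = 48.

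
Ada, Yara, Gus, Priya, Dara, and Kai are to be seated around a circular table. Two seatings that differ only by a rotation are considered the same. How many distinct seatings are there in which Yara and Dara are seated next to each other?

Treat {Yara, Dara} as one unit (2 internal orders) and seat the resulting 5 units around the table: (4)! circular arrangements.
So 2 × (4)! = 2 × 24 = 48.

48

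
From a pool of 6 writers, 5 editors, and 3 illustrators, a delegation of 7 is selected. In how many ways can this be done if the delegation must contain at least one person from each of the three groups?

3058

Unrestricted: C(14,7) = 3432 ways to pick any 7 of the 14.
Selections missing a whole group: no writers → C(8,7) = 8; no editors → C(9,7) = 36; no illustrators → C(11,7) = 330.
Add back selections omitting two groups (i.e. drawn from a single group): C(6,7) + C(5,7) + C(3,7) = 0.
By inclusion–exclusion: 3432 − 374 + 0 = 3058.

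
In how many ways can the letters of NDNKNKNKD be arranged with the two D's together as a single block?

Treat the 2 copies of D as a single block. The multiset to arrange is then {DD, K, K, K, N, N, N, N}, 8 items in all.
That gives (8)!/(4!·3!) = 280 arrangements.

280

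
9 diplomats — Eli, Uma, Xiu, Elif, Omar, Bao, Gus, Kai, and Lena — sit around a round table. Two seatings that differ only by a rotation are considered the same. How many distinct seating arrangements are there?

40320

Seat Eli anywhere (absorbing the rotational symmetry), then permute the other 8: (8)! = 40320.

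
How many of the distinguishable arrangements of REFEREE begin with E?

With the first slot taken by E, it remains to arrange the other 6 letters (RFEREE).
Those 6 letters have E appearing 3 times and R appearing twice, giving (6)!/(3!·2!) = 60.

60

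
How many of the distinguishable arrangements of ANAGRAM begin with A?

Fix A in the first position and arrange the remaining 6 letters.
Those 6 letters have A appearing twice, giving (6)!/(2!) = 360.

360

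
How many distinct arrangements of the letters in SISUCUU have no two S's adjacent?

300

Total arrangements of SISUCUU: 7!/(3!·2!) = 420.
If the two S's are adjacent, glue them into one block, leaving 6 items to arrange: (6)!/(3!) = 120 ways.
Subtracting, 420 − 120 = 300 arrangements keep the S's apart.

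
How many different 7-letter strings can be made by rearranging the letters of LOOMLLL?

105

LOOMLLL has 7 letters with L appearing 4 times and O appearing twice.
The number of distinct arrangements is 7!/(4!·2!) = 5040/48 = 105.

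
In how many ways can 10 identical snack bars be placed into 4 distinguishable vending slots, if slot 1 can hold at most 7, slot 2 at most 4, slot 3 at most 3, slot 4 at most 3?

70

By stars and bars, unrestricted non-negative solutions to x_1+…+x_4 = 10 number C(10+3,3) = 286.
Subtract solutions that violate a single cap (substitute x_i' = x_i − (cap_i+1)): x_1 ≥ 8 gives C(5,3) = 10; x_2 ≥ 5 gives C(8,3) = 56; x_3 ≥ 4 gives C(9,3) = 84; x_4 ≥ 4 gives C(9,3) = 84. Together 234.
Add back pairs where two caps are both exceeded: 0 + 0 + 0 + 4 + 4 + 10 = 18.
By inclusion–exclusion the count is 286 − 234 + 18 = 70.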